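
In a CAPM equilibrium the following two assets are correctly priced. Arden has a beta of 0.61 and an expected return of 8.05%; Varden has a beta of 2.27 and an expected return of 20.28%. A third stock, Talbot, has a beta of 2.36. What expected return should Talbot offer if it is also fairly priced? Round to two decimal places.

20.94%

MRP (SML slope) = (20.28% − 8.05%) / (2.27 − 0.61) = 12.23% / 1.66 = 7.3675%
R_f (intercept) = 8.05% − 0.61 × 7.3675% = 3.5558%
E(R_Talbot) = R_f + β × MRP = 3.5558% + 2.36 × 7.3675% = 20.94%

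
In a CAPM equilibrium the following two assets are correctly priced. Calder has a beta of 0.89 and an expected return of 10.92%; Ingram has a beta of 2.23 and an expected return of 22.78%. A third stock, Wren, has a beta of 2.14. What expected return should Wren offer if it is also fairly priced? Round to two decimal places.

MRP (SML slope) = (22.78% − 10.92%) / (2.23 − 0.89) = 11.86% / 1.34 = 8.8507%
R_f (intercept) = 10.92% − 0.89 × 8.8507% = 3.0429%
E(R_Wren) = R_f + β × MRP = 3.0429% + 2.14 × 8.8507% = 21.98%

21.98%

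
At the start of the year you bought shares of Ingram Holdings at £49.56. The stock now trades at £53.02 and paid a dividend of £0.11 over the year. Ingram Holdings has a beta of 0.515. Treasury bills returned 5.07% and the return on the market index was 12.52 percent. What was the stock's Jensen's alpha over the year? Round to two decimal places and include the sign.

Realised HPR = (P1 + D1 − P0) / P0 = (53.02 + 0.11 − 49.56) / 49.56 = 3.57 / 49.56 = 7.2034%
MRP = 12.52% − 5.07% = 7.45%
CAPM required = R_f + β·MRP = 5.07% + 0.515 × 7.45% = 8.90675%
α = realised − required = 7.2034% − 8.90675% = -1.70%

-1.70%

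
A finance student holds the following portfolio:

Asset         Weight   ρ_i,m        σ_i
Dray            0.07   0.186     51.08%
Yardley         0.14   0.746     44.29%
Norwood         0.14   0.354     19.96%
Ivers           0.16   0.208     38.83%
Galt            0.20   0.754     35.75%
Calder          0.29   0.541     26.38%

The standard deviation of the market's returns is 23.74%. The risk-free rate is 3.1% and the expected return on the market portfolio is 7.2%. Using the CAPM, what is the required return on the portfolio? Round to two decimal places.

6.05%

β_Dray = 0.186 × 51.08% / 23.74% = 0.4002
β_Yardley = 0.746 × 44.29% / 23.74% = 1.3918
β_Norwood = 0.354 × 19.96% / 23.74% = 0.2976
β_Ivers = 0.208 × 38.83% / 23.74% = 0.3402
β_Galt = 0.754 × 35.75% / 23.74% = 1.1354
β_Calder = 0.541 × 26.38% / 23.74% = 0.6012
β_P = Σ w_i β_i = 0.07×0.4002 + 0.14×1.3918 + 0.14×0.2976 + 0.16×0.3402 + 0.20×1.1354 + 0.29×0.6012 = 0.7204
MRP = 7.2% − 3.1% = 4.10%
E(R_P) = R_f + β_P × MRP = 3.1% + 0.7204 × 4.1% = 6.05%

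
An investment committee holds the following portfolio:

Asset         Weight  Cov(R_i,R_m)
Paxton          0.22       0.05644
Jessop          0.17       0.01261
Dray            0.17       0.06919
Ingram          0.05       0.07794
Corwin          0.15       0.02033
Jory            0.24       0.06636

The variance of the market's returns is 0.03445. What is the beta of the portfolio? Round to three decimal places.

1.428

β_Paxton = 0.05644 / 0.03445 = 1.6383
β_Jessop = 0.01261 / 0.03445 = 0.3660
β_Dray = 0.06919 / 0.03445 = 2.0084
β_Ingram = 0.07794 / 0.03445 = 2.2624
β_Corwin = 0.02033 / 0.03445 = 0.5901
β_Jory = 0.06636 / 0.03445 = 1.9263
β_P = Σ w_i β_i = 0.22×1.6383 + 0.17×0.3660 + 0.17×2.0084 + 0.05×2.2624 + 0.15×0.5901 + 0.24×1.9263 = 1.4280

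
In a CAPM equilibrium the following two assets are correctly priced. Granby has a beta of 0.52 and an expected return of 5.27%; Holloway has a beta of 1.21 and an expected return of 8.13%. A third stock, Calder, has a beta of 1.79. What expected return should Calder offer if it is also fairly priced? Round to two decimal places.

MRP (SML slope) = (8.13% − 5.27%) / (1.21 − 0.52) = 2.86% / 0.69 = 4.1449%
R_f (intercept) = 5.27% − 0.52 × 4.1449% = 3.1147%
E(R_Calder) = R_f + β × MRP = 3.1147% + 1.79 × 4.1449% = 10.53%

10.53%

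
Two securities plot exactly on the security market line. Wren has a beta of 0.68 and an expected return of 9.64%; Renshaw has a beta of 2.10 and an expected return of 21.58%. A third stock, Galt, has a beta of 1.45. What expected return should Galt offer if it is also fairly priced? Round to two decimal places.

16.11%

MRP (SML slope) = (21.58% − 9.64%) / (2.10 − 0.68) = 11.94% / 1.42 = 8.4085%
R_f (intercept) = 9.64% − 0.68 × 8.4085% = 3.9222%
E(R_Galt) = R_f + β × MRP = 3.9222% + 1.45 × 8.4085% = 16.11%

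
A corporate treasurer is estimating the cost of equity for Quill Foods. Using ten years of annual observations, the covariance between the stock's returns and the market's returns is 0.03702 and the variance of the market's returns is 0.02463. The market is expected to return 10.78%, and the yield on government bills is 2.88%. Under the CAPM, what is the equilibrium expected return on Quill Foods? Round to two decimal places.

β = Cov(R_i, R_m) / Var(R_m) = 0.03702 / 0.02463 = 1.5030
MRP = 10.78% − 2.88% = 7.90%
E(R) = R_f + β × MRP = 2.88% + 1.5030 × 7.90% = 14.75%

14.75%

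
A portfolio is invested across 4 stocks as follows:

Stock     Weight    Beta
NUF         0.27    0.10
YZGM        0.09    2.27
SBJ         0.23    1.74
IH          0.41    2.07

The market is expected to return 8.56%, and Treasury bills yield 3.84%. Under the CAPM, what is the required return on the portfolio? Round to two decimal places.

10.83%

β_P = Σ w_i β_i = 0.27×0.10 + 0.09×2.27 + 0.23×1.74 + 0.41×2.07 = 1.4802
MRP = 8.56% − 3.84% = 4.72%
E(R_P) = R_f + β_P × MRP = 3.84% + 1.4802 × 4.72% = 10.83%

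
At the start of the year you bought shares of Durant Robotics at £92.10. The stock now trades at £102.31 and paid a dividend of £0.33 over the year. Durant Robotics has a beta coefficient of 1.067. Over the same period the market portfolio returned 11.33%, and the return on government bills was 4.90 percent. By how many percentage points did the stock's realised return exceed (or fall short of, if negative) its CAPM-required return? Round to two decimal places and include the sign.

Realised HPR = (P1 + D1 − P0) / P0 = (102.31 + 0.33 − 92.10) / 92.10 = 10.54 / 92.10 = 11.4441%
MRP = 11.33% − 4.90% = 6.43%
CAPM required = R_f + β·MRP = 4.90% + 1.067 × 6.43% = 11.76081%
α = realised − required = 11.4441% − 11.76081% = -0.32%

-0.32%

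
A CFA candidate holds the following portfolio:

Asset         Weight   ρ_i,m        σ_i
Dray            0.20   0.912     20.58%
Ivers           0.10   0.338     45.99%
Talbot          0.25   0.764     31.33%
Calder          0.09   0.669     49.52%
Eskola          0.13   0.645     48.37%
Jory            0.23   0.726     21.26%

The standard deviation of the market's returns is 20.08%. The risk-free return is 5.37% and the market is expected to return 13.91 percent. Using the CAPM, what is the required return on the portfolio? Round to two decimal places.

14.68%

β_Dray = 0.912 × 20.58% / 20.08% = 0.9347
β_Ivers = 0.338 × 45.99% / 20.08% = 0.7741
β_Talbot = 0.764 × 31.33% / 20.08% = 1.1920
β_Calder = 0.669 × 49.52% / 20.08% = 1.6498
β_Eskola = 0.645 × 48.37% / 20.08% = 1.5537
β_Jory = 0.726 × 21.26% / 20.08% = 0.7687
β_P = Σ w_i β_i = 0.20×0.9347 + 0.10×0.7741 + 0.25×1.1920 + 0.09×1.6498 + 0.13×1.5537 + 0.23×0.7687 = 1.0896
MRP = 13.91% − 5.37% = 8.54%
E(R_P) = R_f + β_P × MRP = 5.37% + 1.0896 × 8.54% = 14.68%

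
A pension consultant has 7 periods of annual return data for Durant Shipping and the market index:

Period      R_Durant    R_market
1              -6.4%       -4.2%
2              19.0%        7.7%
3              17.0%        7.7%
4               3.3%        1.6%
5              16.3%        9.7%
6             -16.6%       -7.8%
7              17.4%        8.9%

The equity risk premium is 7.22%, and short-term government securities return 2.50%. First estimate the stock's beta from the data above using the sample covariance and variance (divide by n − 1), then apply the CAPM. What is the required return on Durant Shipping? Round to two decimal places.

16.85%

Mean R_i = (-6.4 + 19.0 + 17.0 + 3.3 + 16.3 − 16.6 + 17.4) / 7 = 7.1429%
Mean R_m = (-4.2 + 7.7 + 7.7 + 1.6 + 9.7 − 7.8 + 8.9) / 7 = 3.3714%
Σ(R_i − R̄_i)(R_m − R̄_m) = 583.2386  ⇒  Cov = 583.2386 / 6 = 97.2064
Σ(R_m − R̄_m)² = 293.3543  ⇒  Var(R_m) = 293.3543 / 6 = 48.8924
β = Cov / Var(R_m) = 97.2064 / 48.8924 = 1.9882
E(R) = R_f + β × MRP = 2.50% + 1.9882 × 7.22% = 16.85%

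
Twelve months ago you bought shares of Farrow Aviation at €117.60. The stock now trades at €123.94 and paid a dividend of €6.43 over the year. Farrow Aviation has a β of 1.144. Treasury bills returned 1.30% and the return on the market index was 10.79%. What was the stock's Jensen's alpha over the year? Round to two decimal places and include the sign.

Realised HPR = (P1 + D1 − P0) / P0 = (123.94 + 6.43 − 117.60) / 117.60 = 12.77 / 117.60 = 10.8588%
MRP = 10.79% − 1.30% = 9.49%
CAPM required = R_f + β·MRP = 1.30% + 1.144 × 9.49% = 12.15656%
α = realised − required = 10.8588% − 12.15656% = -1.30%

-1.30%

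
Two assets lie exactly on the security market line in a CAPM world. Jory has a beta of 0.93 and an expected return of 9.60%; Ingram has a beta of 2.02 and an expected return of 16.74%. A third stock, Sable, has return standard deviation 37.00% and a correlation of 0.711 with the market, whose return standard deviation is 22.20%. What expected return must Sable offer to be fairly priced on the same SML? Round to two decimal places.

11.27%

MRP = (16.74% − 9.60%) / (2.02 − 0.93) = 6.5505%
R_f = 9.60% − 0.93 × 6.5505% = 3.5080%
β_Sable = ρ·σ_i/σ_m = 0.711 × 37.00 / 22.20 = 1.1850
E(R_Sable) = R_f + β × MRP = 3.5080% + 1.1850 × 6.5505% = 11.27%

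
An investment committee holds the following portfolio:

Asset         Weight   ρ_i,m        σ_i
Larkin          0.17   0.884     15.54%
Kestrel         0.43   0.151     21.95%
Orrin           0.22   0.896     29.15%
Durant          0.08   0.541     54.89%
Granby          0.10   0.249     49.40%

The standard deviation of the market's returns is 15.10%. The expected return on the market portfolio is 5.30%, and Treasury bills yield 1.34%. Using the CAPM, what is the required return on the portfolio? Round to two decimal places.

4.78%

β_Larkin = 0.884 × 15.54% / 15.10% = 0.9098
β_Kestrel = 0.151 × 21.95% / 15.10% = 0.2195
β_Orrin = 0.896 × 29.15% / 15.10% = 1.7297
β_Durant = 0.541 × 54.89% / 15.10% = 1.9666
β_Granby = 0.249 × 49.40% / 15.10% = 0.8146
β_P = Σ w_i β_i = 0.17×0.9098 + 0.43×0.2195 + 0.22×1.7297 + 0.08×1.9666 + 0.10×0.8146 = 0.8684
MRP = 5.30% − 1.34% = 3.96%
E(R_P) = R_f + β_P × MRP = 1.34% + 0.8684 × 3.96% = 4.78%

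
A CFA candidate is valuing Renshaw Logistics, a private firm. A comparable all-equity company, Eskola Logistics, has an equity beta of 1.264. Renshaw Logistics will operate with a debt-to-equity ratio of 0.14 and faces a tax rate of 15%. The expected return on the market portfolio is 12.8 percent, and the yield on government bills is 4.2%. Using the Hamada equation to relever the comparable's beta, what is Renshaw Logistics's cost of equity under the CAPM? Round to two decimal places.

16.36%

β_L = β_U × [1 + (1 − t)(D/E)] = 1.264 × [1 + (1 − 0.15) × 0.14]
    = 1.264 × [1 + 0.85 × 0.14] = 1.264 × 1.1190 = 1.4144
MRP = 12.8% − 4.2% = 8.60%
E(R) = R_f + β_L × MRP = 4.2% + 1.4144 × 8.6% = 16.36%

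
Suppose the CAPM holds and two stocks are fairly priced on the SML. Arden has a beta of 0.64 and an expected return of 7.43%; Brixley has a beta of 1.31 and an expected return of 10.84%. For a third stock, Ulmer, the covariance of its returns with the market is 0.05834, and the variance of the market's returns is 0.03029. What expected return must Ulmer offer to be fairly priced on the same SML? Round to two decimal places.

MRP = (10.84% − 7.43%) / (1.31 − 0.64) = 5.0896%
R_f = 7.43% − 0.64 × 5.0896% = 4.1727%
β_Ulmer = Cov / Var(R_m) = 0.05834 / 0.03029 = 1.9260
E(R_Ulmer) = R_f + β × MRP = 4.1727% + 1.9260 × 5.0896% = 13.98%

13.98%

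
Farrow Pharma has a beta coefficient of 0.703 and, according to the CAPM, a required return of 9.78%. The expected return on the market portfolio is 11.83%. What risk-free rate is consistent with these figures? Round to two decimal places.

E(R) = R_f + β(E(R_m) − R_f) = R_f(1 − β) + β·E(R_m)
9.78% = R_f × (1 − 0.703) + 0.703 × 11.83%
9.78% = R_f × 0.297 + 8.31649%
R_f = (9.78% − 8.31649%) / 0.297 = 4.93%

4.93%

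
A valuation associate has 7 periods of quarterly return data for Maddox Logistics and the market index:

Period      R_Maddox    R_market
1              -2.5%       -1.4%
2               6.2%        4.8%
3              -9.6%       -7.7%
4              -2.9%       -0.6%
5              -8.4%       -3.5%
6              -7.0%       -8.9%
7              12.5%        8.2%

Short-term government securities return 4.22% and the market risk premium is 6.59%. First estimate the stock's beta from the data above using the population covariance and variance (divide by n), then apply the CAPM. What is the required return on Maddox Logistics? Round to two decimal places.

12.42%

Mean R_i = (-2.5 + 6.2 − 9.6 − 2.9 − 8.4 − 7.0 + 12.5) / 7 = -1.6714%
Mean R_m = (-1.4 + 4.8 − 7.7 − 0.6 − 3.5 − 8.9 + 8.2) / 7 = -1.3000%
Σ(R_i − R̄_i)(R_m − R̄_m) = 287.9100  ⇒  Cov = 287.9100 / 7 = 41.1300
Σ(R_m − R̄_m)² = 231.5200  ⇒  Var(R_m) = 231.5200 / 7 = 33.0743
β = Cov / Var(R_m) = 41.1300 / 33.0743 = 1.2436
E(R) = R_f + β × MRP = 4.22% + 1.2436 × 6.59% = 12.42%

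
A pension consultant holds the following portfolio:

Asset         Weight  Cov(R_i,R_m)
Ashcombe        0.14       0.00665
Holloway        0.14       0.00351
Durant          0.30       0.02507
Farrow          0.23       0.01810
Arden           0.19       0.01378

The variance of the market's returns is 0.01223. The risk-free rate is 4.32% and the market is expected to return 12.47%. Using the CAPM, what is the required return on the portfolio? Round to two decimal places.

14.80%

β_Ashcombe = 0.00665 / 0.01223 = 0.5437
β_Holloway = 0.00351 / 0.01223 = 0.2870
β_Durant = 0.02507 / 0.01223 = 2.0499
β_Farrow = 0.01810 / 0.01223 = 1.4800
β_Arden = 0.01378 / 0.01223 = 1.1267
β_P = Σ w_i β_i = 0.14×0.5437 + 0.14×0.2870 + 0.30×2.0499 + 0.23×1.4800 + 0.19×1.1267 = 1.2857
MRP = 12.47% − 4.32% = 8.15%
E(R_P) = R_f + β_P × MRP = 4.32% + 1.2857 × 8.15% = 14.80%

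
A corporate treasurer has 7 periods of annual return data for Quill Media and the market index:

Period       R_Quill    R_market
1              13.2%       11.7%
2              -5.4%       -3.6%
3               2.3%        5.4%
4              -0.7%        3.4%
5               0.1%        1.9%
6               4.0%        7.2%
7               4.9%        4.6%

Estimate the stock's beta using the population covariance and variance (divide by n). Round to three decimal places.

Mean R_i = (13.2 − 5.4 + 2.3 − 0.7 + 0.1 + 4.0 + 4.9) / 7 = 2.6286%
Mean R_m = (11.7 − 3.6 + 5.4 + 3.4 + 1.9 + 7.2 + 4.6) / 7 = 4.3714%
Σ(R_i − R̄_i)(R_m − R̄_m) = 155.0157  ⇒  Cov = 155.0157 / 7 = 22.1451
Σ(R_m − R̄_m)² = 133.4143  ⇒  Var(R_m) = 133.4143 / 7 = 19.0592
β = Cov / Var(R_m) = 22.1451 / 19.0592 = 1.1619

1.162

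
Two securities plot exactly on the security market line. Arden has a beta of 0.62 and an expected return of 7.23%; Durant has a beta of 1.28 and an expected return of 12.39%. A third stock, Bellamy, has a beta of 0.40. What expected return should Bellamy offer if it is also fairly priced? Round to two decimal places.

5.51%

MRP (SML slope) = (12.39% − 7.23%) / (1.28 − 0.62) = 5.16% / 0.66 = 7.8182%
R_f (intercept) = 7.23% − 0.62 × 7.8182% = 2.3827%
E(R_Bellamy) = R_f + β × MRP = 2.3827% + 0.40 × 7.8182% = 5.51%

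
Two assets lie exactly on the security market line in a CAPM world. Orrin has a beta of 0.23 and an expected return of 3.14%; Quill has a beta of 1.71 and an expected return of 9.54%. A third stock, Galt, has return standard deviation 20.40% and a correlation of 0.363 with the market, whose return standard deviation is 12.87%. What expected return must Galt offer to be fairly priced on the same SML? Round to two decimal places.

4.63%

MRP = (9.54% − 3.14%) / (1.71 − 0.23) = 4.3243%
R_f = 3.14% − 0.23 × 4.3243% = 2.1454%
β_Galt = ρ·σ_i/σ_m = 0.363 × 20.40 / 12.87 = 0.5754
E(R_Galt) = R_f + β × MRP = 2.1454% + 0.5754 × 4.3243% = 4.63%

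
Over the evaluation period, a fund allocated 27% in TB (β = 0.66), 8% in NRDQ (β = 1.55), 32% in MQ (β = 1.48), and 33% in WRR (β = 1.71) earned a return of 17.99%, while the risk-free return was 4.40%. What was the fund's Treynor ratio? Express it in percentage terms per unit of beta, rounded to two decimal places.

10.14%

β_P = 0.27×0.66 + 0.08×1.55 + 0.32×1.48 + 0.33×1.71 = 1.3401
Treynor = (R_P − R_f) / β_P = (17.99% − 4.40%) / 1.3401 = 13.59% / 1.3401 = 10.14%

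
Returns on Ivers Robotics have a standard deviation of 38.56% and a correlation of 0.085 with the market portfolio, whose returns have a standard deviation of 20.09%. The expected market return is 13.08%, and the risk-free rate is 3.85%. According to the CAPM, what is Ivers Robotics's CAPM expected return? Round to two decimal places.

β = ρ × σ_i / σ_m = 0.085 × 38.56% / 20.09% = 0.1631
MRP = 13.08% − 3.85% = 9.23%
E(R) = 3.85% + 0.1631 × 9.23% = 5.36%

5.36%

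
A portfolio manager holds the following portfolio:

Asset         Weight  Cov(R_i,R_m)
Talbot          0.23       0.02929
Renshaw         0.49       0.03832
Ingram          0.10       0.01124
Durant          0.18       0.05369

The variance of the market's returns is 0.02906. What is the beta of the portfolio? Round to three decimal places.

1.249

β_Talbot = 0.02929 / 0.02906 = 1.0079
β_Renshaw = 0.03832 / 0.02906 = 1.3187
β_Ingram = 0.01124 / 0.02906 = 0.3868
β_Durant = 0.05369 / 0.02906 = 1.8476
β_P = Σ w_i β_i = 0.23×1.0079 + 0.49×1.3187 + 0.10×0.3868 + 0.18×1.8476 = 1.2492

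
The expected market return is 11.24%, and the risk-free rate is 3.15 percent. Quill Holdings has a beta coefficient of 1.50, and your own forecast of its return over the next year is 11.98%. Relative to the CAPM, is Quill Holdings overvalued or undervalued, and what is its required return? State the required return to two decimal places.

MRP = 11.24% − 3.15% = 8.09%
Required return = R_f + β·MRP = 3.15% + 1.50 × 8.09% = 15.29%
Forecast 11.98% < required 15.29% → the stock plots below the SML → overvalued.

Overvalued; required return 15.29%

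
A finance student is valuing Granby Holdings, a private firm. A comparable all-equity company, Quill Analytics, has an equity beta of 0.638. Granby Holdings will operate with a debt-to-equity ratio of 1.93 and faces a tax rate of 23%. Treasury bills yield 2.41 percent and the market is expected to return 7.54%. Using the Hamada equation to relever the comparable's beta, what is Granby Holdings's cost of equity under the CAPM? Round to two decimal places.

10.55%

β_L = β_U × [1 + (1 − t)(D/E)] = 0.638 × [1 + (1 − 0.23) × 1.93]
    = 0.638 × [1 + 0.77 × 1.93] = 0.638 × 2.4861 = 1.5861
MRP = 7.54% − 2.41% = 5.13%
E(R) = R_f + β_L × MRP = 2.41% + 1.5861 × 5.13% = 10.55%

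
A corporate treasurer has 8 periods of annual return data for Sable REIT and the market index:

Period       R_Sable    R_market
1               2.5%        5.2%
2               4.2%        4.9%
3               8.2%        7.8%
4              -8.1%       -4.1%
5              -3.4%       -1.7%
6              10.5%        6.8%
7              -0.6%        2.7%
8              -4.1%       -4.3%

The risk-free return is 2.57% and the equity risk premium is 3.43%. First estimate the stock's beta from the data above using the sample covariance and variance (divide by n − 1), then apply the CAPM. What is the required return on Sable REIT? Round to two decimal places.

Mean R_i = (2.5 + 4.2 + 8.2 − 8.1 − 3.4 + 10.5 − 0.6 − 4.1) / 8 = 1.1500%
Mean R_m = (5.2 + 4.9 + 7.8 − 4.1 − 1.7 + 6.8 + 2.7 − 4.3) / 8 = 2.1625%
Σ(R_i − R̄_i)(R_m − R̄_m) = 204.0450  ⇒  Cov = 204.0450 / 7 = 29.1493
Σ(R_m − R̄_m)² = 166.1988  ⇒  Var(R_m) = 166.1988 / 7 = 23.7427
β = Cov / Var(R_m) = 29.1493 / 23.7427 = 1.2277
E(R) = R_f + β × MRP = 2.57% + 1.2277 × 3.43% = 6.78%

6.78%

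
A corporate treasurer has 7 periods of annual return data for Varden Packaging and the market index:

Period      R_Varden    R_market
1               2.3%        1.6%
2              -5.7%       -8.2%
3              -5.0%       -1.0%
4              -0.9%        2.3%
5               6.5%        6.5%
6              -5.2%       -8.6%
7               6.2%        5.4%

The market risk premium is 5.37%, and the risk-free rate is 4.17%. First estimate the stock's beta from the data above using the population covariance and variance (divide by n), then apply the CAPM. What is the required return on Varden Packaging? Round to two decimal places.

Mean R_i = (2.3 − 5.7 − 5.0 − 0.9 + 6.5 − 5.2 + 6.2) / 7 = -0.2571%
Mean R_m = (1.6 − 8.2 − 1.0 + 2.3 + 6.5 − 8.6 + 5.4) / 7 = -0.2857%
Σ(R_i − R̄_i)(R_m − R̄_m) = 173.2857  ⇒  Cov = 173.2857 / 7 = 24.7551
Σ(R_m − R̄_m)² = 220.8886  ⇒  Var(R_m) = 220.8886 / 7 = 31.5555
β = Cov / Var(R_m) = 24.7551 / 31.5555 = 0.7845
E(R) = R_f + β × MRP = 4.17% + 0.7845 × 5.37% = 8.38%

8.38%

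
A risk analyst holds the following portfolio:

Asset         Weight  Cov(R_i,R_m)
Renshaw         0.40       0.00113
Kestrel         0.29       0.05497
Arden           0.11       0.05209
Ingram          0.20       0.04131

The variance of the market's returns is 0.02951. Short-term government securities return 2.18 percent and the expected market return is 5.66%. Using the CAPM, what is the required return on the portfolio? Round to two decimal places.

β_Renshaw = 0.00113 / 0.02951 = 0.0383
β_Kestrel = 0.05497 / 0.02951 = 1.8628
β_Arden = 0.05209 / 0.02951 = 1.7652
β_Ingram = 0.04131 / 0.02951 = 1.3999
β_P = Σ w_i β_i = 0.40×0.0383 + 0.29×1.8628 + 0.11×1.7652 + 0.20×1.3999 = 1.0297
MRP = 5.66% − 2.18% = 3.48%
E(R_P) = R_f + β_P × MRP = 2.18% + 1.0297 × 3.48% = 5.76%

5.76%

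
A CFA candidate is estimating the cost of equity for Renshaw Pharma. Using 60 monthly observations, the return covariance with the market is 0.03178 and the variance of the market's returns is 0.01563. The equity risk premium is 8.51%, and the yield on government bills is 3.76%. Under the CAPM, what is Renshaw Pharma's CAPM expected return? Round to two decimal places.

β = Cov(R_i, R_m) / Var(R_m) = 0.03178 / 0.01563 = 2.0333
E(R) = R_f + β × MRP = 3.76% + 2.0333 × 8.51% = 21.06%

21.06%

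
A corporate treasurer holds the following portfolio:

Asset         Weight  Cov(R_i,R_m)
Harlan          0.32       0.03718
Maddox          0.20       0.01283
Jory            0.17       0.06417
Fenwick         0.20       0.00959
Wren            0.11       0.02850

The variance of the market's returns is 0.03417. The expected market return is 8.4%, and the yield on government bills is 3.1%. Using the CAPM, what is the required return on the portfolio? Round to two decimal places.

β_Harlan = 0.03718 / 0.03417 = 1.0881
β_Maddox = 0.01283 / 0.03417 = 0.3755
β_Jory = 0.06417 / 0.03417 = 1.8780
β_Fenwick = 0.00959 / 0.03417 = 0.2807
β_Wren = 0.02850 / 0.03417 = 0.8341
β_P = Σ w_i β_i = 0.32×1.0881 + 0.20×0.3755 + 0.17×1.8780 + 0.20×0.2807 + 0.11×0.8341 = 0.8904
MRP = 8.4% − 3.1% = 5.30%
E(R_P) = R_f + β_P × MRP = 3.1% + 0.8904 × 5.3% = 7.82%

7.82%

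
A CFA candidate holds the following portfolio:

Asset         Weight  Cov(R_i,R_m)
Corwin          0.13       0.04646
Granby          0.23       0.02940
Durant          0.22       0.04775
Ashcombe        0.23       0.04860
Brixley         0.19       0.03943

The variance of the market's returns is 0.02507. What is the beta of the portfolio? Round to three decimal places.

1.674

β_Corwin = 0.04646 / 0.02507 = 1.8532
β_Granby = 0.02940 / 0.02507 = 1.1727
β_Durant = 0.04775 / 0.02507 = 1.9047
β_Ashcombe = 0.04860 / 0.02507 = 1.9386
β_Brixley = 0.03943 / 0.02507 = 1.5728
β_P = Σ w_i β_i = 0.13×1.8532 + 0.23×1.1727 + 0.22×1.9047 + 0.23×1.9386 + 0.19×1.5728 = 1.6744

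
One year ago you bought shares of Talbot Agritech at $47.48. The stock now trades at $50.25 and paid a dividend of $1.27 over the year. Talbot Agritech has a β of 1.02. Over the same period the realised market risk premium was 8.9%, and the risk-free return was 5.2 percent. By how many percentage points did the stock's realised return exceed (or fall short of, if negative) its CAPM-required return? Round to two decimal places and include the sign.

Realised HPR = (P1 + D1 − P0) / P0 = (50.25 + 1.27 − 47.48) / 47.48 = 4.04 / 47.48 = 8.5088%
CAPM required = R_f + β·MRP = 5.2% + 1.02 × 8.9% = 14.2780%
α = realised − required = 8.5088% − 14.2780% = -5.77%

-5.77%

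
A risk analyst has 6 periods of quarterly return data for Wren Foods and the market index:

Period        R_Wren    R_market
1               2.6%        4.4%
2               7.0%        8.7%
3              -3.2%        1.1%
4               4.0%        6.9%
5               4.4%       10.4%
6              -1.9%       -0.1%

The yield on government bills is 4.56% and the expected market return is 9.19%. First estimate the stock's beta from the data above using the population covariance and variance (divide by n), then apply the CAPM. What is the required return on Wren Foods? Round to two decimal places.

Mean R_i = (2.6 + 7.0 − 3.2 + 4.0 + 4.4 − 1.9) / 6 = 2.1500%
Mean R_m = (4.4 + 8.7 + 1.1 + 6.9 + 10.4 − 0.1) / 6 = 5.2333%
Σ(R_i − R̄_i)(R_m − R̄_m) = 74.8600  ⇒  Cov = 74.8600 / 6 = 12.4767
Σ(R_m − R̄_m)² = 87.7133  ⇒  Var(R_m) = 87.7133 / 6 = 14.6189
β = Cov / Var(R_m) = 12.4767 / 14.6189 = 0.8535
MRP = 9.19% − 4.56% = 4.63%
E(R) = R_f + β × MRP = 4.56% + 0.8535 × 4.63% = 8.51%

8.51%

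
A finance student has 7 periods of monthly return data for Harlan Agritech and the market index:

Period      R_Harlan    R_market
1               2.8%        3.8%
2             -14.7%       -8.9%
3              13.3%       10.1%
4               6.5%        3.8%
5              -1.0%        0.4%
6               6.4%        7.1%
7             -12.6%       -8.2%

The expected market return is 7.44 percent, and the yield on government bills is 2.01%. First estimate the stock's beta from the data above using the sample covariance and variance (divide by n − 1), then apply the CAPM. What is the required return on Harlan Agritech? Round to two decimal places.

9.65%

Mean R_i = (2.8 − 14.7 + 13.3 + 6.5 − 1.0 + 6.4 − 12.6) / 7 = 0.1000%
Mean R_m = (3.8 − 8.9 + 10.1 + 3.8 + 0.4 + 7.1 − 8.2) / 7 = 1.1571%
Σ(R_i − R̄_i)(R_m − R̄_m) = 448.0500  ⇒  Cov = 448.0500 / 6 = 74.6750
Σ(R_m − R̄_m)² = 318.5371  ⇒  Var(R_m) = 318.5371 / 6 = 53.0895
β = Cov / Var(R_m) = 74.6750 / 53.0895 = 1.4066
MRP = 7.44% − 2.01% = 5.43%
E(R) = R_f + β × MRP = 2.01% + 1.4066 × 5.43% = 9.65%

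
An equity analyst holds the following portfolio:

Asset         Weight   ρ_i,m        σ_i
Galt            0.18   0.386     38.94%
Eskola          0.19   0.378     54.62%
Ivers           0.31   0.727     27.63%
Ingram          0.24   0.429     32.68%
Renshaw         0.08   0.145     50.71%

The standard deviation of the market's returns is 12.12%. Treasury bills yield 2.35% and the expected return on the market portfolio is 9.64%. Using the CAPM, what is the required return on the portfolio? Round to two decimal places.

β_Galt = 0.386 × 38.94% / 12.12% = 1.2402
β_Eskola = 0.378 × 54.62% / 12.12% = 1.7035
β_Ivers = 0.727 × 27.63% / 12.12% = 1.6573
β_Ingram = 0.429 × 32.68% / 12.12% = 1.1567
β_Renshaw = 0.145 × 50.71% / 12.12% = 0.6067
β_P = Σ w_i β_i = 0.18×1.2402 + 0.19×1.7035 + 0.31×1.6573 + 0.24×1.1567 + 0.08×0.6067 = 1.3868
MRP = 9.64% − 2.35% = 7.29%
E(R_P) = R_f + β_P × MRP = 2.35% + 1.3868 × 7.29% = 12.46%

12.46%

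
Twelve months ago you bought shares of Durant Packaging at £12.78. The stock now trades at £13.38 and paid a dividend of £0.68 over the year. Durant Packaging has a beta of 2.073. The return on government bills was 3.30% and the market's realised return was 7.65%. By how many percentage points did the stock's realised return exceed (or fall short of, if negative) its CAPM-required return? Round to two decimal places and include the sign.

Realised HPR = (P1 + D1 − P0) / P0 = (13.38 + 0.68 − 12.78) / 12.78 = 1.28 / 12.78 = 10.0156%
MRP = 7.65% − 3.30% = 4.35%
CAPM required = R_f + β·MRP = 3.30% + 2.073 × 4.35% = 12.31755%
α = realised − required = 10.0156% − 12.31755% = -2.30%

-2.30%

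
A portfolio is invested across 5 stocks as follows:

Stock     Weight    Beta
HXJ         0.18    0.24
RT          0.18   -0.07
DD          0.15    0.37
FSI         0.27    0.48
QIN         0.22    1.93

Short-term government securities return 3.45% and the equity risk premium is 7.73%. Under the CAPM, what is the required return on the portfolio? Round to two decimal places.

8.40%

β_P = Σ w_i β_i = 0.18×0.24 + 0.18×-0.07 + 0.15×0.37 + 0.27×0.48 + 0.22×1.93 = 0.6403
E(R_P) = R_f + β_P × MRP = 3.45% + 0.6403 × 7.73% = 8.40%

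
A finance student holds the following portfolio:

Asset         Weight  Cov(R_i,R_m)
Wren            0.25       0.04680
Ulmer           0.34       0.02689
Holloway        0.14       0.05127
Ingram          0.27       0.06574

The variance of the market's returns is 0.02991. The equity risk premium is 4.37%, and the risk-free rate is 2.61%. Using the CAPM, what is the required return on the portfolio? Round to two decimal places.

9.30%

β_Wren = 0.04680 / 0.02991 = 1.5647
β_Ulmer = 0.02689 / 0.02991 = 0.8990
β_Holloway = 0.05127 / 0.02991 = 1.7141
β_Ingram = 0.06574 / 0.02991 = 2.1979
β_P = Σ w_i β_i = 0.25×1.5647 + 0.34×0.8990 + 0.14×1.7141 + 0.27×2.1979 = 1.5302
E(R_P) = R_f + β_P × MRP = 2.61% + 1.5302 × 4.37% = 9.30%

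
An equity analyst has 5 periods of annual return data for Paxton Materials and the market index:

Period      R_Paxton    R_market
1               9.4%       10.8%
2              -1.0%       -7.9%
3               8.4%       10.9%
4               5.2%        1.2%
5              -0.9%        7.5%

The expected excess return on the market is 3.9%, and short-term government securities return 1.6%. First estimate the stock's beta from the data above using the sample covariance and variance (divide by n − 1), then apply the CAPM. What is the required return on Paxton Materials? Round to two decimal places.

3.22%

Mean R_i = (9.4 − 1.0 + 8.4 + 5.2 − 0.9) / 5 = 4.2200%
Mean R_m = (10.8 − 7.9 + 10.9 + 1.2 + 7.5) / 5 = 4.5000%
Σ(R_i − R̄_i)(R_m − R̄_m) = 105.5200  ⇒  Cov = 105.5200 / 4 = 26.3800
Σ(R_m − R̄_m)² = 254.3000  ⇒  Var(R_m) = 254.3000 / 4 = 63.5750
β = Cov / Var(R_m) = 26.3800 / 63.5750 = 0.4149
E(R) = R_f + β × MRP = 1.6% + 0.4149 × 3.9% = 3.22%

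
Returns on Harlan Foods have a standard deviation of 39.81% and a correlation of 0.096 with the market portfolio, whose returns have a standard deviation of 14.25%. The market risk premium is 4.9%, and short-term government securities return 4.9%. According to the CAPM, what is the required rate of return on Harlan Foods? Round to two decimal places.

β = ρ × σ_i / σ_m = 0.096 × 39.81% / 14.25% = 0.2682
E(R) = 4.9% + 0.2682 × 4.9% = 6.21%

6.21%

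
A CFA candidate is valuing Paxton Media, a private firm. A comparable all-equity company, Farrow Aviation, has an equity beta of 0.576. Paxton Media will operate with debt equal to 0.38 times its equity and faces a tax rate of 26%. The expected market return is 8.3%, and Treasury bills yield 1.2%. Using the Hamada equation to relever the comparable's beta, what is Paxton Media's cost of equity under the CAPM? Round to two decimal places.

6.44%

β_L = β_U × [1 + (1 − t)(D/E)] = 0.576 × [1 + (1 − 0.26) × 0.38]
    = 0.576 × [1 + 0.74 × 0.38] = 0.576 × 1.2812 = 0.7380
MRP = 8.3% − 1.2% = 7.10%
E(R) = R_f + β_L × MRP = 1.2% + 0.7380 × 7.1% = 6.44%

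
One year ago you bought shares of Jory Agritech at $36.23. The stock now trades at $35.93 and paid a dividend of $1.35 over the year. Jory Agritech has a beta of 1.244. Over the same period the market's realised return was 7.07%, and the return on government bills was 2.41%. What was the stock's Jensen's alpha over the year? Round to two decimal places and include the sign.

-5.31%

Realised HPR = (P1 + D1 − P0) / P0 = (35.93 + 1.35 − 36.23) / 36.23 = 1.05 / 36.23 = 2.8982%
MRP = 7.07% − 2.41% = 4.66%
CAPM required = R_f + β·MRP = 2.41% + 1.244 × 4.66% = 8.20704%
α = realised − required = 2.8982% − 8.20704% = -5.31%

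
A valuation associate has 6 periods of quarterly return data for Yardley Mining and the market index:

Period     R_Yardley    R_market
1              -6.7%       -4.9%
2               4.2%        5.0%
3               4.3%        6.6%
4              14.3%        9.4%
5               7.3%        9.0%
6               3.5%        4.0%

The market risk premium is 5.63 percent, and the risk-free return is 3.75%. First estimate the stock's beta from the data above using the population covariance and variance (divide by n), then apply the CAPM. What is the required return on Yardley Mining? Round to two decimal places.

10.58%

Mean R_i = (-6.7 + 4.2 + 4.3 + 14.3 + 7.3 + 3.5) / 6 = 4.4833%
Mean R_m = (-4.9 + 5.0 + 6.6 + 9.4 + 9.0 + 4.0) / 6 = 4.8500%
Σ(R_i − R̄_i)(R_m − R̄_m) = 165.8650  ⇒  Cov = 165.8650 / 6 = 27.6442
Σ(R_m − R̄_m)² = 136.7950  ⇒  Var(R_m) = 136.7950 / 6 = 22.7992
β = Cov / Var(R_m) = 27.6442 / 22.7992 = 1.2125
E(R) = R_f + β × MRP = 3.75% + 1.2125 × 5.63% = 10.58%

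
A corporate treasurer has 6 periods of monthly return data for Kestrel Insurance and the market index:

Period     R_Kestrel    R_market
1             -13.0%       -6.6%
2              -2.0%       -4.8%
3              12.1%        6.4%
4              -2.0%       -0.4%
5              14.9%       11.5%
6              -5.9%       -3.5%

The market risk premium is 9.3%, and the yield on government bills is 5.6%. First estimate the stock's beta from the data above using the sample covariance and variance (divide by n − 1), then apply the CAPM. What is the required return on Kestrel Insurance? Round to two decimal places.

19.08%

Mean R_i = (-13.0 − 2.0 + 12.1 − 2.0 + 14.9 − 5.9) / 6 = 0.6833%
Mean R_m = (-6.6 − 4.8 + 6.4 − 0.4 + 11.5 − 3.5) / 6 = 0.4333%
Σ(R_i − R̄_i)(R_m − R̄_m) = 363.8633  ⇒  Cov = 363.8633 / 5 = 72.7727
Σ(R_m − R̄_m)² = 251.0933  ⇒  Var(R_m) = 251.0933 / 5 = 50.2187
β = Cov / Var(R_m) = 72.7727 / 50.2187 = 1.4491
E(R) = R_f + β × MRP = 5.6% + 1.4491 × 9.3% = 19.08%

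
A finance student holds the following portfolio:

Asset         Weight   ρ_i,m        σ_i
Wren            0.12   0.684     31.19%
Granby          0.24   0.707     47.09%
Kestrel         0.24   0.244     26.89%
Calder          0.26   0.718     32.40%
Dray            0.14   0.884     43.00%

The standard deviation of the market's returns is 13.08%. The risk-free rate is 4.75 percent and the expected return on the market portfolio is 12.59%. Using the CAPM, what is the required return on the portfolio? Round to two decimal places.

18.83%

β_Wren = 0.684 × 31.19% / 13.08% = 1.6310
β_Granby = 0.707 × 47.09% / 13.08% = 2.5453
β_Kestrel = 0.244 × 26.89% / 13.08% = 0.5016
β_Calder = 0.718 × 32.40% / 13.08% = 1.7785
β_Dray = 0.884 × 43.00% / 13.08% = 2.9061
β_P = Σ w_i β_i = 0.12×1.6310 + 0.24×2.5453 + 0.24×0.5016 + 0.26×1.7785 + 0.14×2.9061 = 1.7962
MRP = 12.59% − 4.75% = 7.84%
E(R_P) = R_f + β_P × MRP = 4.75% + 1.7962 × 7.84% = 18.83%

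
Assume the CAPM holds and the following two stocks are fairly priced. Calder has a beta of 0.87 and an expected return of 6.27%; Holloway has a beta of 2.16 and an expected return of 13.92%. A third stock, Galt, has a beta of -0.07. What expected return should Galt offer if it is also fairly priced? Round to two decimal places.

0.70%

MRP (SML slope) = (13.92% − 6.27%) / (2.16 − 0.87) = 7.65% / 1.29 = 5.9302%
R_f (intercept) = 6.27% − 0.87 × 5.9302% = 1.1107%
E(R_Galt) = R_f + β × MRP = 1.1107% + -0.07 × 5.9302% = 0.70%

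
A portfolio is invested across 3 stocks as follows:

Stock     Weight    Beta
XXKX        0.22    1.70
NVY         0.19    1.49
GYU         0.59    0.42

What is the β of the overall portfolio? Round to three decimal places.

β_P = Σ w_i β_i = 0.22×1.70 + 0.19×1.49 + 0.59×0.42 = 0.9049

0.905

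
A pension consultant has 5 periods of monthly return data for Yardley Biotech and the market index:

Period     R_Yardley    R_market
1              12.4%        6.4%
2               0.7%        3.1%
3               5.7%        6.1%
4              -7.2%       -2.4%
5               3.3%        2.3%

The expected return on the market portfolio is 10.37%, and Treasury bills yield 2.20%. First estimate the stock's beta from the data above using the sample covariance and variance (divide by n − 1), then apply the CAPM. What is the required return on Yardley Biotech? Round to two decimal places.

17.48%

Mean R_i = (12.4 + 0.7 + 5.7 − 7.2 + 3.3) / 5 = 2.9800%
Mean R_m = (6.4 + 3.1 + 6.1 − 2.4 + 2.3) / 5 = 3.1000%
Σ(R_i − R̄_i)(R_m − R̄_m) = 94.9800  ⇒  Cov = 94.9800 / 4 = 23.7450
Σ(R_m − R̄_m)² = 50.7800  ⇒  Var(R_m) = 50.7800 / 4 = 12.6950
β = Cov / Var(R_m) = 23.7450 / 12.6950 = 1.8704
MRP = 10.37% − 2.20% = 8.17%
E(R) = R_f + β × MRP = 2.20% + 1.8704 × 8.17% = 17.48%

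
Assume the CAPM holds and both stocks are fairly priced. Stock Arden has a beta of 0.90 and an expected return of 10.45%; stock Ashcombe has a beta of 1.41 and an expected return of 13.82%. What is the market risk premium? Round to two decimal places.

Both satisfy E(R) = R_f + β·MRP, so the slope of the SML is
MRP = (13.82% − 10.45%) / (1.41 − 0.90) = 3.37% / 0.51 = 6.6078%

6.61%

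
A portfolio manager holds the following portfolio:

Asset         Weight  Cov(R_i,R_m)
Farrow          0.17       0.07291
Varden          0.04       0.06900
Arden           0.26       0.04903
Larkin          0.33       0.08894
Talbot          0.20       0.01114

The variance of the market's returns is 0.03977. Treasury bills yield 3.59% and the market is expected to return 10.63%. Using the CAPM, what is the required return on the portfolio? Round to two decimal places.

β_Farrow = 0.07291 / 0.03977 = 1.8333
β_Varden = 0.06900 / 0.03977 = 1.7350
β_Arden = 0.04903 / 0.03977 = 1.2328
β_Larkin = 0.08894 / 0.03977 = 2.2364
β_Talbot = 0.01114 / 0.03977 = 0.2801
β_P = Σ w_i β_i = 0.17×1.8333 + 0.04×1.7350 + 0.26×1.2328 + 0.33×2.2364 + 0.20×0.2801 = 1.4956
MRP = 10.63% − 3.59% = 7.04%
E(R_P) = R_f + β_P × MRP = 3.59% + 1.4956 × 7.04% = 14.12%

14.12%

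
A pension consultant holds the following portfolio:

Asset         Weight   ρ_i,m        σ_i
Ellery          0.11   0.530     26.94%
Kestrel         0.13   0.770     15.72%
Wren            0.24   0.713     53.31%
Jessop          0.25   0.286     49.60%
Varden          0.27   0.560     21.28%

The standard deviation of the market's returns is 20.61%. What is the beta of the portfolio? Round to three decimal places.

β_Ellery = 0.530 × 26.94% / 20.61% = 0.6928
β_Kestrel = 0.770 × 15.72% / 20.61% = 0.5873
β_Wren = 0.713 × 53.31% / 20.61% = 1.8443
β_Jessop = 0.286 × 49.60% / 20.61% = 0.6883
β_Varden = 0.560 × 21.28% / 20.61% = 0.5782
β_P = Σ w_i β_i = 0.11×0.6928 + 0.13×0.5873 + 0.24×1.8443 + 0.25×0.6883 + 0.27×0.5782 = 0.9234

0.923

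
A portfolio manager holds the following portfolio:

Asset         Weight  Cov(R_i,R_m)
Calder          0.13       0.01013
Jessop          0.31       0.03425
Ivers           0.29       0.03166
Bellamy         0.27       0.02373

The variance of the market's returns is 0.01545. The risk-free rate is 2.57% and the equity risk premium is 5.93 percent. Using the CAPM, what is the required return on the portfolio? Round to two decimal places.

β_Calder = 0.01013 / 0.01545 = 0.6557
β_Jessop = 0.03425 / 0.01545 = 2.2168
β_Ivers = 0.03166 / 0.01545 = 2.0492
β_Bellamy = 0.02373 / 0.01545 = 1.5359
β_P = Σ w_i β_i = 0.13×0.6557 + 0.31×2.2168 + 0.29×2.0492 + 0.27×1.5359 = 1.7814
E(R_P) = R_f + β_P × MRP = 2.57% + 1.7814 × 5.93% = 13.13%

13.13%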